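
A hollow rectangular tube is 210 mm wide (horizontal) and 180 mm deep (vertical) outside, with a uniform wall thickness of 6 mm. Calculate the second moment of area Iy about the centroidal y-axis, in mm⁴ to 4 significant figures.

Break the section into simple shapes (no overlaps), measuring from the bottom-left corner of the bounding box.
Outer rectangle: 210 × 180, A = 37 800 mm², x = 105 mm, Ī = 138 915 000 mm⁴.
Inner void (subtracted): 198 × 168, A = 33 264 mm², x = 105 mm, Ī = 108 673 488 mm⁴.
By symmetry the centroid is at mid-width, x̄ = 105 mm.
All pieces are centred on the centroidal y-axis, so I = ΣĪ (holes subtracted) = 30 241 512 mm⁴.

Iy ≈ 3.024 × 10⁷ mm⁴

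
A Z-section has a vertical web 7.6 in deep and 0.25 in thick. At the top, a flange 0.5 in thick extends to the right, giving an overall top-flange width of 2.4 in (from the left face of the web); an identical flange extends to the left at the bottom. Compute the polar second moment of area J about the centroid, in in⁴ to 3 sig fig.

Treat the section as a set of non-overlapping primitives; coordinates are from the bounding-box lower-left.
Web: 0.25 × 7.6, A = 1.9 in², y = 3.8 in, Ī = 9.1453 in⁴.
Top flange (beyond web): 2.15 × 0.5, A = 1.075 in², y = 7.35 in, Ī = 0.022396 in⁴.
Bottom flange (beyond web): 2.15 × 0.5, A = 1.075 in², y = 0.25 in, Ī = 0.022396 in⁴.
Centroid: ȳ = ΣA·y / ΣA = 3.8 in.
Transfer each piece to the centroidal x-axis using Ī + A·d² with d = y − 3.8:
  web: d = 0 in → contributes +9.1453 in⁴
  top flange (beyond web): d = 3.55 in → contributes +13.57 in⁴
  bottom flange (beyond web): d = -3.55 in → contributes +13.57 in⁴
Total I = 36.286 in⁴.
For the y-axis: x̄ = 2.275 in.
Repeating about the centroidal y-axis gives I_y = 3.9341 in⁴.
Polar second moment: J = I_x + I_y = 40.22 in⁴.

J ≈ 40.2 in⁴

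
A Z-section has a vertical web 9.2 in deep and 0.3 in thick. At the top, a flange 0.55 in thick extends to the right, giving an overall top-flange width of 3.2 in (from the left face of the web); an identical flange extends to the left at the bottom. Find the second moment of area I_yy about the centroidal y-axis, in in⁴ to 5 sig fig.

I_yy ≈ 10.423 in⁴

Treat the section as a set of non-overlapping primitives; coordinates are from the bounding-box lower-left.
Web: 0.3 × 9.2, A = 2.76 in², x = 3.05 in, Ī = 0.0207 in⁴.
Top flange (beyond web): 2.9 × 0.55, A = 1.595 in², x = 4.65 in, Ī = 1.117829 in⁴.
Bottom flange (beyond web): 2.9 × 0.55, A = 1.595 in², x = 1.45 in, Ī = 1.117829 in⁴.
Centroid: x̄ = ΣA·x / ΣA = 3.05 in.
Transfer each piece to the centroidal y-axis using Ī + A·d² with d = x − 3.05:
  web: d = 0 in → contributes +0.0207 in⁴
  top flange (beyond web): d = 1.6 in → contributes +5.201029 in⁴
  bottom flange (beyond web): d = -1.6 in → contributes +5.201029 in⁴
Total I = 10.42276 in⁴.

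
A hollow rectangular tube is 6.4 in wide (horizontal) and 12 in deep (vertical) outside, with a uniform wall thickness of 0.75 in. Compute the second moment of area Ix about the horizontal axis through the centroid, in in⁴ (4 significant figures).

Ix ≈ 448.9 in⁴

Treat the section as a set of non-overlapping primitives; coordinates are from the bounding-box lower-left.
Outer rectangle: 6.4 × 12, A = 76.8 in², y = 6 in, Ī = 921.6 in⁴.
Inner void (subtracted): 4.9 × 10.5, A = 51.45 in², y = 6 in, Ī = 472.697 in⁴.
By symmetry the centroid is at mid-height, ȳ = 6 in.
All pieces are centred on the horizontal axis through the centroid, so I = ΣĪ (holes subtracted) = 448.903 in⁴.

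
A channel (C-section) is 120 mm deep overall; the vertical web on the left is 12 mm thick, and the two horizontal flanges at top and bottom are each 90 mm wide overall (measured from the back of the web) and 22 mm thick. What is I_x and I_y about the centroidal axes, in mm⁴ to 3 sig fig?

Treat the section as a set of non-overlapping primitives; coordinates are from the bounding-box lower-left.
Web: 12 × 120, A = 1 440 mm², y = 60 mm, Ī = 1 728 000 mm⁴.
Top flange (beyond web): 78 × 22, A = 1 716 mm², y = 109 mm, Ī = 69 212 mm⁴.
Bottom flange (beyond web): 78 × 22, A = 1 716 mm², y = 11 mm, Ī = 69 212 mm⁴.
By symmetry the centroid is at mid-height, ȳ = 60 mm.
Transfer each piece to the centroidal x-axis using Ī + A·d² with d = y − 60:
  web: d = 0 mm → contributes +1 728 000 mm⁴
  top flange (beyond web): d = 49 mm → contributes +4 189 328 mm⁴
  bottom flange (beyond web): d = -49 mm → contributes +4 189 328 mm⁴
Total I = 10 106 656 mm⁴.
For the y-axis: x̄ = 37.7 mm.
Repeating about the centroidal y-axis gives I_y = 3 811 432 mm⁴.

I_x ≈ 1.01 × 10⁷ mm⁴, I_y ≈ 3.81 × 10⁶ mm⁴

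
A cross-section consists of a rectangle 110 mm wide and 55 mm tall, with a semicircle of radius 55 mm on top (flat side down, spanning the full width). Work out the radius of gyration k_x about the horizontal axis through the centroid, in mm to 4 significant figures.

k_x ≈ 29.51 mm

Split into non-overlapping primitives; take the origin at the lower-left of the bounding box.
Rectangular body: 110 × 55, A = 6 050 mm², y = 27.5 mm, Ī = 1 525 104 mm⁴.
Semicircular cap: semicircle r = 55, A = 4751.66 mm², y = 78.3427 mm, Ī = 1 004 345 mm⁴.
Centroid: ȳ = ΣA·y / ΣA = 49.8658 mm.
Transfer each piece to the horizontal axis through the centroid using Ī + A·d² with d = y − 49.8658:
  rectangular body: d = -22.3658 mm → contributes +4 551 478 mm⁴
  semicircular cap: d = 28.477 mm → contributes +4 857 644 mm⁴
Total I = 9 409 122 mm⁴.
Radius of gyration: k = √(I/A) = √(9 409 122 / 10801.7) = 29.5141 mm.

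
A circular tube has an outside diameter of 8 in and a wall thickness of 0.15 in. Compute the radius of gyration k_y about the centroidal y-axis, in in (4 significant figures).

k_y ≈ 2.776 in

Decompose the section into non-overlapping parts with the origin at the bottom-left of its bounding rectangle.
Outer circle: ⌀8, A = 50.2655 in², x = 4 in, Ī = 201.062 in⁴.
Bore (subtracted): ⌀7.7, A = 46.5663 in², x = 4 in, Ī = 172.557 in⁴.
By symmetry the centroid is at mid-width, x̄ = 4 in.
All pieces are centred on the centroidal y-axis, so I = ΣĪ (holes subtracted) = 28.5048 in⁴.
Radius of gyration: k = √(I/A) = √(28.5048 / 3.69923) = 2.7759 in.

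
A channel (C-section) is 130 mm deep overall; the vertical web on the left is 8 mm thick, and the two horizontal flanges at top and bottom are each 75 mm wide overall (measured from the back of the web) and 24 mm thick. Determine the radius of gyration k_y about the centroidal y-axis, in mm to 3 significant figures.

Decompose the section into non-overlapping parts with the origin at the bottom-left of its bounding rectangle.
Web: 8 × 130, A = 1 040 mm², x = 4 mm, Ī = 5546.7 mm⁴.
Top flange (beyond web): 67 × 24, A = 1 608 mm², x = 41.5 mm, Ī = 601 526 mm⁴.
Bottom flange (beyond web): 67 × 24, A = 1 608 mm², x = 41.5 mm, Ī = 601 526 mm⁴.
Centroid: x̄ = ΣA·x / ΣA = 32.336 mm.
Transfer each piece to the centroidal y-axis using Ī + A·d² with d = x − 32.336:
  web: d = -28.336 mm → contributes +840 620 mm⁴
  top flange (beyond web): d = 9.1635 mm → contributes +736 550 mm⁴
  bottom flange (beyond web): d = 9.1635 mm → contributes +736 550 mm⁴
Total I = 2 313 721 mm⁴.
Radius of gyration: k = √(I/A) = √(2 313 721 / 4 256) = 23.316 mm.

k_y ≈ 23.3 mm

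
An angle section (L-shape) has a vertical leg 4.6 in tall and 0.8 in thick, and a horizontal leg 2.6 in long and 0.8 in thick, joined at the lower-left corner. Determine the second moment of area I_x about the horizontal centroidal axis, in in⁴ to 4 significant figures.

I_x ≈ 10.30 in⁴

Break the section into simple shapes (no overlaps), measuring from the bottom-left corner of the bounding box.
Vertical leg: 0.8 × 4.6, A = 3.68 in², y = 2.3 in, Ī = 6.48907 in⁴.
Horizontal leg (remainder): 1.8 × 0.8, A = 1.44 in², y = 0.4 in, Ī = 0.0768 in⁴.
Centroid: ȳ = ΣA·y / ΣA = 1.76563 in.
Transfer each piece to the horizontal centroidal axis using Ī + A·d² with d = y − 1.76563:
  vertical leg: d = 0.534375 in → contributes +7.53992 in⁴
  horizontal leg (remainder): d = -1.36563 in → contributes +2.7623 in⁴
Total I = 10.3022 in⁴.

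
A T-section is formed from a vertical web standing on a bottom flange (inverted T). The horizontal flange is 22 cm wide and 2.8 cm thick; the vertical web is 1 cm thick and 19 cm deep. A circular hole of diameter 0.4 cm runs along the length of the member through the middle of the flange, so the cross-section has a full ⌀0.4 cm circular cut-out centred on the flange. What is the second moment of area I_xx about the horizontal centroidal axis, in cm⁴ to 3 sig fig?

I_xx ≈ 2340 cm⁴

Treat the section as a set of non-overlapping primitives; coordinates are from the bounding-box lower-left.
Flange: 22 × 2.8, A = 61.6 cm², y = 1.4 cm, Ī = 40.245 cm⁴.
Web: 1 × 19, A = 19 cm², y = 12.3 cm, Ī = 571.58 cm⁴.
Hole (subtracted): ⌀0.4, A = 0.12566 cm², y = 1.4 cm, Ī = 0.0012566 cm⁴.
Centroid: ȳ = ΣA·y / ΣA = 3.9735 cm.
Transfer each piece to the horizontal centroidal axis using Ī + A·d² with d = y − 3.9735:
  flange: d = -2.5735 cm → contributes +448.21 cm⁴
  web: d = 8.3265 cm → contributes +1888.9 cm⁴
  hole: d = -2.5735 cm → contributes −0.83351 cm⁴
Total I = 2336.2 cm⁴.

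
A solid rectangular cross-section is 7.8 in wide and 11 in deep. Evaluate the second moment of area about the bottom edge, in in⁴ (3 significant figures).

The section: 7.8 × 11, A = 85.8 in², y = 5.5 in, Ī = 865.15 in⁴.
Transfer it to the base of the section using Ī + A·d² with d = y − 0:
  the section: d = 5.5 in → contributes +3460.6 in⁴
Total I = 3460.6 in⁴.

I_base ≈ 3460 in⁴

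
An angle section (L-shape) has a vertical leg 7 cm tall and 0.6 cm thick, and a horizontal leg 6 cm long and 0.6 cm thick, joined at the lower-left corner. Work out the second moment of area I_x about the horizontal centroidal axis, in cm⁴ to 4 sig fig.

Treat the section as a set of non-overlapping primitives; coordinates are from the bounding-box lower-left.
Vertical leg: 0.6 × 7, A = 4.2 cm², y = 3.5 cm, Ī = 17.15 cm⁴.
Horizontal leg (remainder): 5.4 × 0.6, A = 3.24 cm², y = 0.3 cm, Ī = 0.0972 cm⁴.
Centroid: ȳ = ΣA·y / ΣA = 2.10645 cm.
Transfer each piece to the horizontal centroidal axis using Ī + A·d² with d = y − 2.10645:
  vertical leg: d = 1.39355 cm → contributes +25.3063 cm⁴
  horizontal leg (remainder): d = -1.80645 cm → contributes +10.6702 cm⁴
Total I = 35.9765 cm⁴.

I_x ≈ 35.98 cm⁴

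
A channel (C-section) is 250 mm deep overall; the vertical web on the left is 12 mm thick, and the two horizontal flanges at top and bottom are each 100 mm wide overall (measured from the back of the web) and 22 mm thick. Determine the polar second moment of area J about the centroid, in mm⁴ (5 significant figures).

J ≈ 7.2862 × 10⁷ mm⁴

Break the section into simple shapes (no overlaps), measuring from the bottom-left corner of the bounding box.
Web: 12 × 250, A = 3 000 mm², y = 125 mm, Ī = 15 625 000 mm⁴.
Top flange (beyond web): 88 × 22, A = 1 936 mm², y = 239 mm, Ī = 78085.33 mm⁴.
Bottom flange (beyond web): 88 × 22, A = 1 936 mm², y = 11 mm, Ī = 78085.33 mm⁴.
By symmetry the centroid is at mid-height, ȳ = 125 mm.
Transfer each piece to the centroidal x-axis using Ī + A·d² with d = y − 125:
  web: d = 0 mm → contributes +15 625 000 mm⁴
  top flange (beyond web): d = 114 mm → contributes +25 238 341 mm⁴
  bottom flange (beyond web): d = -114 mm → contributes +25 238 341 mm⁴
Total I = 66 101 683 mm⁴.
For the y-axis: x̄ = 34.17229 mm.
Repeating about the centroidal y-axis gives I_y = 6 760 575 mm⁴.
Polar second moment: J = I_x + I_y = 72 862 257 mm⁴.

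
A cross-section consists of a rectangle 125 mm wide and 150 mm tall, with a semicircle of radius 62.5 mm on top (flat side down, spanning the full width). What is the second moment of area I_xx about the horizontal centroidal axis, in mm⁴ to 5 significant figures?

I_xx ≈ 8.4483 × 10⁷ mm⁴

Treat the section as a set of non-overlapping primitives; coordinates are from the bounding-box lower-left.
Rectangular body: 125 × 150, A = 18 750 mm², y = 75 mm, Ī = 35 156 250 mm⁴.
Semicircular cap: semicircle r = 62.5, A = 6135.923 mm², y = 176.5258 mm, Ī = 1 674 758 mm⁴.
Centroid: ȳ = ΣA·y / ΣA = 100.0324 mm.
Transfer each piece to the horizontal centroidal axis using Ī + A·d² with d = y − 100.0324:
  rectangular body: d = -25.03241 mm → contributes +46 905 405 mm⁴
  semicircular cap: d = 76.49341 mm → contributes +37 577 531 mm⁴
Total I = 84 482 936 mm⁴.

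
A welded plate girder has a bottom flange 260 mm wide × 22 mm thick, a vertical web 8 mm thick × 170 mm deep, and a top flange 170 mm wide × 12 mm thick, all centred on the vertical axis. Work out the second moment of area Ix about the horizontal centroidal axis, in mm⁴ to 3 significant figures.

Treat the section as a set of non-overlapping primitives; coordinates are from the bounding-box lower-left.
Bottom plate: 260 × 22, A = 5 720 mm², y = 11 mm, Ī = 230 707 mm⁴.
Web plate: 8 × 170, A = 1 360 mm², y = 107 mm, Ī = 3 275 333 mm⁴.
Top plate: 170 × 12, A = 2 040 mm², y = 198 mm, Ī = 24 480 mm⁴.
Centroid: ȳ = ΣA·y / ΣA = 67.145 mm.
Transfer each piece to the horizontal centroidal axis using Ī + A·d² with d = y − 67.145:
  bottom plate: d = -56.145 mm → contributes +18 261 471 mm⁴
  web plate: d = 39.855 mm → contributes +5 435 614 mm⁴
  top plate: d = 130.86 mm → contributes +34 955 604 mm⁴
Total I = 58 652 689 mm⁴.

Ix ≈ 5.87 × 10⁷ mm⁴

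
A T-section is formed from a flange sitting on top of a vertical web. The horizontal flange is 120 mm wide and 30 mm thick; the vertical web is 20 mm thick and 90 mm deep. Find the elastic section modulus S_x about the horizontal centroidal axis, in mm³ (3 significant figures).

Split into non-overlapping primitives; take the origin at the lower-left of the bounding box.
Flange: 120 × 30, A = 3 600 mm², y = 105 mm, Ī = 270 000 mm⁴.
Web: 20 × 90, A = 1 800 mm², y = 45 mm, Ī = 1 215 000 mm⁴.
Centroid: ȳ = ΣA·y / ΣA = 85 mm.
Transfer each piece to the horizontal centroidal axis using Ī + A·d² with d = y − 85:
  flange: d = 20 mm → contributes +1 710 000 mm⁴
  web: d = -40 mm → contributes +4 095 000 mm⁴
Total I = 5 805 000 mm⁴.
Extreme fibre distance c = 85 mm; S = I/c = 68 294 mm³.

S_x ≈ 6.83 × 10⁴ mm³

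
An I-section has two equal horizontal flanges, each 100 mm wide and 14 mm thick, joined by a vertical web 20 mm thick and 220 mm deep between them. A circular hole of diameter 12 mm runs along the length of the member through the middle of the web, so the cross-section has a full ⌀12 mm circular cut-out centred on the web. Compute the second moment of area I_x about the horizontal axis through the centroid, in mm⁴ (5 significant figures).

Break the section into simple shapes (no overlaps), measuring from the bottom-left corner of the bounding box.
Bottom flange: 100 × 14, A = 1 400 mm², y = 7 mm, Ī = 22866.67 mm⁴.
Web: 20 × 220, A = 4 400 mm², y = 124 mm, Ī = 17 746 667 mm⁴.
Top flange: 100 × 14, A = 1 400 mm², y = 241 mm, Ī = 22866.67 mm⁴.
Hole (subtracted): ⌀12, A = 113.0973 mm², y = 124 mm, Ī = 1017.876 mm⁴.
By symmetry the centroid is at mid-height, ȳ = 124 mm.
Transfer each piece to the horizontal axis through the centroid using Ī + A·d² with d = y − 124:
  bottom flange: d = -117 mm → contributes +19 187 467 mm⁴
  web: d = 0 mm → contributes +17 746 667 mm⁴
  top flange: d = 117 mm → contributes +19 187 467 mm⁴
  hole: d = 0 mm → contributes −1017.876 mm⁴
Total I = 56 120 582 mm⁴.

I_x ≈ 5.6121 × 10⁷ mm⁴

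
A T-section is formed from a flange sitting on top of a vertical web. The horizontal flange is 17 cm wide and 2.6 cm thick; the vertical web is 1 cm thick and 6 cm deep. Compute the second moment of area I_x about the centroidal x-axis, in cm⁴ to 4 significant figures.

Treat the section as a set of non-overlapping primitives; coordinates are from the bounding-box lower-left.
Flange: 17 × 2.6, A = 44.2 cm², y = 7.3 cm, Ī = 24.8993 cm⁴.
Web: 1 × 6, A = 6 cm², y = 3 cm, Ī = 18 cm⁴.
Centroid: ȳ = ΣA·y / ΣA = 6.78606 cm.
Transfer each piece to the centroidal x-axis using Ī + A·d² with d = y − 6.78606:
  flange: d = 0.513944 cm → contributes +36.5743 cm⁴
  web: d = -3.78606 cm → contributes +104.005 cm⁴
Total I = 140.58 cm⁴.

I_x ≈ 140.6 cm⁴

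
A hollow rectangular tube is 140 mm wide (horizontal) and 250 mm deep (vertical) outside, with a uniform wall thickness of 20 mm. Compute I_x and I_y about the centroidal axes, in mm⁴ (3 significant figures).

Split into non-overlapping primitives; take the origin at the lower-left of the bounding box.
Outer rectangle: 140 × 250, A = 35 000 mm², y = 125 mm, Ī = 182 291 667 mm⁴.
Inner void (subtracted): 100 × 210, A = 21 000 mm², y = 125 mm, Ī = 77 175 000 mm⁴.
By symmetry the centroid is at mid-height, ȳ = 125 mm.
All pieces are centred on the centroidal x-axis, so I = ΣĪ (holes subtracted) = 105 116 667 mm⁴.
Repeating about the centroidal y-axis gives I_y = 39 666 667 mm⁴.

I_x ≈ 1.05 × 10⁸ mm⁴, I_y ≈ 3.97 × 10⁷ mm⁴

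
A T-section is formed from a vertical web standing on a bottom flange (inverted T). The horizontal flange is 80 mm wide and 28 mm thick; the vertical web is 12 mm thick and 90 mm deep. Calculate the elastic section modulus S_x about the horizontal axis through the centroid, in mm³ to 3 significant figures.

S_x ≈ 4.02 × 10⁴ mm³

Break the section into simple shapes (no overlaps), measuring from the bottom-left corner of the bounding box.
Flange: 80 × 28, A = 2 240 mm², y = 14 mm, Ī = 146 347 mm⁴.
Web: 12 × 90, A = 1 080 mm², y = 73 mm, Ī = 729 000 mm⁴.
Centroid: ȳ = ΣA·y / ΣA = 33.193 mm.
Transfer each piece to the horizontal axis through the centroid using Ī + A·d² with d = y − 33.193:
  flange: d = -19.193 mm → contributes +971 479 mm⁴
  web: d = 39.807 mm → contributes +2 440 385 mm⁴
Total I = 3 411 863 mm⁴.
Extreme fibre distance c = 84.807 mm; S = I/c = 40 231 mm³.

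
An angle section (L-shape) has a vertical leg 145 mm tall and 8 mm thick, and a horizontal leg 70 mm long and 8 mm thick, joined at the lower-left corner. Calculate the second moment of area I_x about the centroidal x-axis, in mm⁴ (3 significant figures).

I_x ≈ 3.67 × 10⁶ mm⁴

Break the section into simple shapes (no overlaps), measuring from the bottom-left corner of the bounding box.
Vertical leg: 8 × 145, A = 1 160 mm², y = 72.5 mm, Ī = 2 032 417 mm⁴.
Horizontal leg (remainder): 62 × 8, A = 496 mm², y = 4 mm, Ī = 2645.3 mm⁴.
Centroid: ȳ = ΣA·y / ΣA = 51.983 mm.
Transfer each piece to the centroidal x-axis using Ī + A·d² with d = y − 51.983:
  vertical leg: d = 20.517 mm → contributes +2 520 711 mm⁴
  horizontal leg (remainder): d = -47.983 mm → contributes +1 144 624 mm⁴
Total I = 3 665 336 mm⁴.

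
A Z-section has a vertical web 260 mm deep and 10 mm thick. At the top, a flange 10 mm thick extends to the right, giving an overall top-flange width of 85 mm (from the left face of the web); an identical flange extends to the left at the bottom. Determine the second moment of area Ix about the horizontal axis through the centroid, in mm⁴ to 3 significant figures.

Ix ≈ 3.81 × 10⁷ mm⁴

Split into non-overlapping primitives; take the origin at the lower-left of the bounding box.
Web: 10 × 260, A = 2 600 mm², y = 130 mm, Ī = 14 646 667 mm⁴.
Top flange (beyond web): 75 × 10, A = 750 mm², y = 255 mm, Ī = 6 250 mm⁴.
Bottom flange (beyond web): 75 × 10, A = 750 mm², y = 5 mm, Ī = 6 250 mm⁴.
Centroid: ȳ = ΣA·y / ΣA = 130 mm.
Transfer each piece to the horizontal axis through the centroid using Ī + A·d² with d = y − 130:
  web: d = 0 mm → contributes +14 646 667 mm⁴
  top flange (beyond web): d = 125 mm → contributes +11 725 000 mm⁴
  bottom flange (beyond web): d = -125 mm → contributes +11 725 000 mm⁴
Total I = 38 096 667 mm⁴.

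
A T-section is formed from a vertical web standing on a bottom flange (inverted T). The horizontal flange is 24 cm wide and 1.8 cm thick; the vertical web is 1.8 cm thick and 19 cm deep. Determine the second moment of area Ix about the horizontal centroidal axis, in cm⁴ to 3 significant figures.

Ix ≈ 3110 cm⁴

Decompose the section into non-overlapping parts with the origin at the bottom-left of its bounding rectangle.
Flange: 24 × 1.8, A = 43.2 cm², y = 0.9 cm, Ī = 11.664 cm⁴.
Web: 1.8 × 19, A = 34.2 cm², y = 11.3 cm, Ī = 1028.9 cm⁴.
Centroid: ȳ = ΣA·y / ΣA = 5.4953 cm.
Transfer each piece to the horizontal centroidal axis using Ī + A·d² with d = y − 5.4953:
  flange: d = -4.5953 cm → contributes +923.93 cm⁴
  web: d = 5.8047 cm → contributes +2181.2 cm⁴
Total I = 3105.1 cm⁴.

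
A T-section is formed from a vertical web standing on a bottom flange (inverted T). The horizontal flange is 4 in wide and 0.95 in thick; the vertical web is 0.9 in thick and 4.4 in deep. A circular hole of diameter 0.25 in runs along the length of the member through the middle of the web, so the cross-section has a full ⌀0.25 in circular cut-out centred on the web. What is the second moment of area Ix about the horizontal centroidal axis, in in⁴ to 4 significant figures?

Ix ≈ 20.47 in⁴

Break the section into simple shapes (no overlaps), measuring from the bottom-left corner of the bounding box.
Flange: 4 × 0.95, A = 3.8 in², y = 0.475 in, Ī = 0.285792 in⁴.
Web: 0.9 × 4.4, A = 3.96 in², y = 3.15 in, Ī = 6.3888 in⁴.
Hole (subtracted): ⌀0.25, A = 0.0490874 in², y = 3.15 in, Ī = 0.000191748 in⁴.
Centroid: ȳ = ΣA·y / ΣA = 1.83174 in.
Transfer each piece to the horizontal centroidal axis using Ī + A·d² with d = y − 1.83174:
  flange: d = -1.35674 in → contributes +7.2806 in⁴
  web: d = 1.31826 in → contributes +13.2705 in⁴
  hole: d = 1.31826 in → contributes −0.0854965 in⁴
Total I = 20.4656 in⁴.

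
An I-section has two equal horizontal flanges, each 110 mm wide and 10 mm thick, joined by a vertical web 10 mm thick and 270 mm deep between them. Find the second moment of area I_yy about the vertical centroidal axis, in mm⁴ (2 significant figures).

Break the section into simple shapes (no overlaps), measuring from the bottom-left corner of the bounding box.
Bottom flange: 110 × 10, A = 1 100 mm², x = 55 mm, Ī = 1 109 167 mm⁴.
Web: 10 × 270, A = 2 700 mm², x = 55 mm, Ī = 22 500 mm⁴.
Top flange: 110 × 10, A = 1 100 mm², x = 55 mm, Ī = 1 109 167 mm⁴.
By symmetry the centroid is at mid-width, x̄ = 55 mm.
All pieces are centred on the vertical centroidal axis, so I = ΣĪ = 2 240 833 mm⁴.

I_yy ≈ 2.2 × 10⁶ mm⁴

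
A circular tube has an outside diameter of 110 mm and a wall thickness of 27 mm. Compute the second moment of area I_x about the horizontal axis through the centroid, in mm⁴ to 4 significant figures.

I_x ≈ 6.704 × 10⁶ mm⁴

Treat the section as a set of non-overlapping primitives; coordinates are from the bounding-box lower-left.
Outer circle: ⌀110, A = 9503.32 mm², y = 55 mm, Ī = 7 186 884 mm⁴.
Bore (subtracted): ⌀56, A = 2463.01 mm², y = 55 mm, Ī = 482 750 mm⁴.
By symmetry the centroid is at mid-height, ȳ = 55 mm.
All pieces are centred on the horizontal axis through the centroid, so I = ΣĪ (holes subtracted) = 6 704 134 mm⁴.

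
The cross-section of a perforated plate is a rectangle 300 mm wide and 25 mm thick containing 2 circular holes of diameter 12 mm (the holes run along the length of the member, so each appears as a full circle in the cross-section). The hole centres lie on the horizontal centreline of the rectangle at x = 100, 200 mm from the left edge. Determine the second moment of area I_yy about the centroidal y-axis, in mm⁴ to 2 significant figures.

Split into non-overlapping primitives; take the origin at the lower-left of the bounding box.
Plate: 300 × 25, A = 7 500 mm², x = 150 mm, Ī = 56 250 000 mm⁴.
Hole 1 (subtracted): ⌀12, A = 113.1 mm², x = 100 mm, Ī = 1 018 mm⁴.
Hole 2 (subtracted): ⌀12, A = 113.1 mm², x = 200 mm, Ī = 1 018 mm⁴.
By symmetry the centroid is at mid-width, x̄ = 150 mm.
Transfer each piece to the centroidal y-axis using Ī + A·d² with d = x − 150:
  plate: d = 0 mm → contributes +56 250 000 mm⁴
  hole 1: d = -50 mm → contributes −283 761 mm⁴
  hole 2: d = 50 mm → contributes −283 761 mm⁴
Total I = 55 682 478 mm⁴.

I_yy ≈ 5.6 × 10⁷ mm⁴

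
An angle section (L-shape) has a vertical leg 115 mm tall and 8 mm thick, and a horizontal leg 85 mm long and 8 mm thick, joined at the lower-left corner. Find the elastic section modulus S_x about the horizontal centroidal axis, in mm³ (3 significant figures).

Treat the section as a set of non-overlapping primitives; coordinates are from the bounding-box lower-left.
Vertical leg: 8 × 115, A = 920 mm², y = 57.5 mm, Ī = 1 013 917 mm⁴.
Horizontal leg (remainder): 77 × 8, A = 616 mm², y = 4 mm, Ī = 3285.3 mm⁴.
Centroid: ȳ = ΣA·y / ΣA = 36.044 mm.
Transfer each piece to the horizontal centroidal axis using Ī + A·d² with d = y − 36.044:
  vertical leg: d = 21.456 mm → contributes +1 437 437 mm⁴
  horizontal leg (remainder): d = -32.044 mm → contributes +635 816 mm⁴
Total I = 2 073 253 mm⁴.
Extreme fibre distance c = 78.956 mm; S = I/c = 26 258 mm³.

S_x ≈ 2.63 × 10⁴ mm³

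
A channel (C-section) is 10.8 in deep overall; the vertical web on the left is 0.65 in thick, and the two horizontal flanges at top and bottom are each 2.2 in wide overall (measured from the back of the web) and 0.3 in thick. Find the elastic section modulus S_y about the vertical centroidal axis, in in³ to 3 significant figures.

S_y ≈ 0.817 in³

Decompose the section into non-overlapping parts with the origin at the bottom-left of its bounding rectangle.
Web: 0.65 × 10.8, A = 7.02 in², x = 0.325 in, Ī = 0.24716 in⁴.
Top flange (beyond web): 1.55 × 0.3, A = 0.465 in², x = 1.425 in, Ī = 0.093097 in⁴.
Bottom flange (beyond web): 1.55 × 0.3, A = 0.465 in², x = 1.425 in, Ī = 0.093097 in⁴.
Centroid: x̄ = ΣA·x / ΣA = 0.45368 in.
Transfer each piece to the vertical centroidal axis using Ī + A·d² with d = x − 0.45368:
  web: d = -0.12868 in → contributes +0.3634 in⁴
  top flange (beyond web): d = 0.97132 in → contributes +0.53181 in⁴
  bottom flange (beyond web): d = 0.97132 in → contributes +0.53181 in⁴
Total I = 1.427 in⁴.
Extreme fibre distance c = 1.7463 in; S = I/c = 0.81716 in³.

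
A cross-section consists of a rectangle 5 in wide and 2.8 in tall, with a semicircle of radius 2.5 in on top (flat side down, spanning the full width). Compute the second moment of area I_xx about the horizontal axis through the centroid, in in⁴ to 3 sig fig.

I_xx ≈ 48.4 in⁴

Decompose the section into non-overlapping parts with the origin at the bottom-left of its bounding rectangle.
Rectangular body: 5 × 2.8, A = 14 in², y = 1.4 in, Ī = 9.1467 in⁴.
Semicircular cap: semicircle r = 2.5, A = 9.8175 in², y = 3.861 in, Ī = 4.2874 in⁴.
Centroid: ȳ = ΣA·y / ΣA = 2.4144 in.
Transfer each piece to the horizontal axis through the centroid using Ī + A·d² with d = y − 2.4144:
  rectangular body: d = -1.0144 in → contributes +23.554 in⁴
  semicircular cap: d = 1.4466 in → contributes +24.832 in⁴
Total I = 48.386 in⁴.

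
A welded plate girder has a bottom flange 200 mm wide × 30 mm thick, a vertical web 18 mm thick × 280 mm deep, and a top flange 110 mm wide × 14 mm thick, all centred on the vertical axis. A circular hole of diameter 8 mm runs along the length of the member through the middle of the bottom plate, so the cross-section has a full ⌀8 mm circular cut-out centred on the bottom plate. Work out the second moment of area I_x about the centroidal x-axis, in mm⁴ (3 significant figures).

I_x ≈ 1.71 × 10⁸ mm⁴

Treat the section as a set of non-overlapping primitives; coordinates are from the bounding-box lower-left.
Bottom plate: 200 × 30, A = 6 000 mm², y = 15 mm, Ī = 450 000 mm⁴.
Web plate: 18 × 280, A = 5 040 mm², y = 170 mm, Ī = 32 928 000 mm⁴.
Top plate: 110 × 14, A = 1 540 mm², y = 317 mm, Ī = 25 153 mm⁴.
Hole (subtracted): ⌀8, A = 50.265 mm², y = 15 mm, Ī = 201.06 mm⁴.
Centroid: ȳ = ΣA·y / ΣA = 114.47 mm.
Transfer each piece to the centroidal x-axis using Ī + A·d² with d = y − 114.47:
  bottom plate: d = -99.466 mm → contributes +59 810 666 mm⁴
  web plate: d = 55.534 mm → contributes +48 471 602 mm⁴
  top plate: d = 202.53 mm → contributes +63 196 114 mm⁴
  hole: d = -99.466 mm → contributes −497 500 mm⁴
Total I = 170 980 882 mm⁴.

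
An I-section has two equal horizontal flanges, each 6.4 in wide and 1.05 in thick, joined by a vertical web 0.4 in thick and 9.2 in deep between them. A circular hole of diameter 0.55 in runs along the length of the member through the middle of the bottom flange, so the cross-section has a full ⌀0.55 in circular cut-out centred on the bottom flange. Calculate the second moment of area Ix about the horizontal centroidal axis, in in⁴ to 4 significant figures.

Decompose the section into non-overlapping parts with the origin at the bottom-left of its bounding rectangle.
Bottom flange: 6.4 × 1.05, A = 6.72 in², y = 0.525 in, Ī = 0.6174 in⁴.
Web: 0.4 × 9.2, A = 3.68 in², y = 5.65 in, Ī = 25.9563 in⁴.
Top flange: 6.4 × 1.05, A = 6.72 in², y = 10.775 in, Ī = 0.6174 in⁴.
Hole (subtracted): ⌀0.55, A = 0.237583 in², y = 0.525 in, Ī = 0.0044918 in⁴.
Centroid: ȳ = ΣA·y / ΣA = 5.72212 in.
Transfer each piece to the horizontal centroidal axis using Ī + A·d² with d = y − 5.72212:
  bottom flange: d = -5.19712 in → contributes +182.125 in⁴
  web: d = -0.0721231 in → contributes +25.9754 in⁴
  top flange: d = 5.05288 in → contributes +172.19 in⁴
  hole: d = -5.19712 in → contributes −6.42163 in⁴
Total I = 373.868 in⁴.

Ix ≈ 373.9 in⁴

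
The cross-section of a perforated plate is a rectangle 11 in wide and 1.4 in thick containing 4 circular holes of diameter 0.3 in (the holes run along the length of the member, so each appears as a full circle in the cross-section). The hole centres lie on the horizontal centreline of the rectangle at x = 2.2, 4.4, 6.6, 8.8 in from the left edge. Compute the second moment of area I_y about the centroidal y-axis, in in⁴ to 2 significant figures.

Split into non-overlapping primitives; take the origin at the lower-left of the bounding box.
Plate: 11 × 1.4, A = 15.4 in², x = 5.5 in, Ī = 155.3 in⁴.
Hole 1 (subtracted): ⌀0.3, A = 0.07069 in², x = 2.2 in, Ī = 0.0003976 in⁴.
Hole 2 (subtracted): ⌀0.3, A = 0.07069 in², x = 4.4 in, Ī = 0.0003976 in⁴.
Hole 3 (subtracted): ⌀0.3, A = 0.07069 in², x = 6.6 in, Ī = 0.0003976 in⁴.
Hole 4 (subtracted): ⌀0.3, A = 0.07069 in², x = 8.8 in, Ī = 0.0003976 in⁴.
By symmetry the centroid is at mid-width, x̄ = 5.5 in.
Transfer each piece to the centroidal y-axis using Ī + A·d² with d = x − 5.5:
  plate: d = 0 in → contributes +155.3 in⁴
  hole 1: d = -3.3 in → contributes −0.7702 in⁴
  hole 2: d = -1.1 in → contributes −0.08593 in⁴
  hole 3: d = 1.1 in → contributes −0.08593 in⁴
  hole 4: d = 3.3 in → contributes −0.7702 in⁴
Total I = 153.6 in⁴.

I_y ≈ 150 in⁴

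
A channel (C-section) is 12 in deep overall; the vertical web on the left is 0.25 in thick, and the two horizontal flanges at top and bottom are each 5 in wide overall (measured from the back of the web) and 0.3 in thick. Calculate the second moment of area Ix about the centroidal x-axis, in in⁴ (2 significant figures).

Ix ≈ 130 in⁴

Split into non-overlapping primitives; take the origin at the lower-left of the bounding box.
Web: 0.25 × 12, A = 3 in², y = 6 in, Ī = 36 in⁴.
Top flange (beyond web): 4.75 × 0.3, A = 1.425 in², y = 11.85 in, Ī = 0.01069 in⁴.
Bottom flange (beyond web): 4.75 × 0.3, A = 1.425 in², y = 0.15 in, Ī = 0.01069 in⁴.
By symmetry the centroid is at mid-height, ȳ = 6 in.
Transfer each piece to the centroidal x-axis using Ī + A·d² with d = y − 6:
  web: d = 0 in → contributes +36 in⁴
  top flange (beyond web): d = 5.85 in → contributes +48.78 in⁴
  bottom flange (beyond web): d = -5.85 in → contributes +48.78 in⁴
Total I = 133.6 in⁴.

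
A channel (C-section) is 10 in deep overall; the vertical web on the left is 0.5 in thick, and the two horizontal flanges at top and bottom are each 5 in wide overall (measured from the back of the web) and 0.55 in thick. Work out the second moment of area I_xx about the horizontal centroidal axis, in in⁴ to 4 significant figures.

I_xx ≈ 152.3 in⁴

Split into non-overlapping primitives; take the origin at the lower-left of the bounding box.
Web: 0.5 × 10, A = 5 in², y = 5 in, Ī = 41.6667 in⁴.
Top flange (beyond web): 4.5 × 0.55, A = 2.475 in², y = 9.725 in, Ī = 0.0623906 in⁴.
Bottom flange (beyond web): 4.5 × 0.55, A = 2.475 in², y = 0.275 in, Ī = 0.0623906 in⁴.
By symmetry the centroid is at mid-height, ȳ = 5 in.
Transfer each piece to the horizontal centroidal axis using Ī + A·d² with d = y − 5:
  web: d = 0 in → contributes +41.6667 in⁴
  top flange (beyond web): d = 4.725 in → contributes +55.3183 in⁴
  bottom flange (beyond web): d = -4.725 in → contributes +55.3183 in⁴
Total I = 152.303 in⁴.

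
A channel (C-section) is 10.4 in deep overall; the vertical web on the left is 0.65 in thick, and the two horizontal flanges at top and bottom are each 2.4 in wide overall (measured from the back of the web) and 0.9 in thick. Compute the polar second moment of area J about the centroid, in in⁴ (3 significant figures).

J ≈ 136 in⁴

Treat the section as a set of non-overlapping primitives; coordinates are from the bounding-box lower-left.
Web: 0.65 × 10.4, A = 6.76 in², y = 5.2 in, Ī = 60.93 in⁴.
Top flange (beyond web): 1.75 × 0.9, A = 1.575 in², y = 9.95 in, Ī = 0.10631 in⁴.
Bottom flange (beyond web): 1.75 × 0.9, A = 1.575 in², y = 0.45 in, Ī = 0.10631 in⁴.
By symmetry the centroid is at mid-height, ȳ = 5.2 in.
Transfer each piece to the centroidal x-axis using Ī + A·d² with d = y − 5.2:
  web: d = 0 in → contributes +60.93 in⁴
  top flange (beyond web): d = 4.75 in → contributes +35.642 in⁴
  bottom flange (beyond web): d = -4.75 in → contributes +35.642 in⁴
Total I = 132.21 in⁴.
For the y-axis: x̄ = 0.70643 in.
Repeating about the centroidal y-axis gives I_y = 4.1361 in⁴.
Polar second moment: J = I_x + I_y = 136.35 in⁴.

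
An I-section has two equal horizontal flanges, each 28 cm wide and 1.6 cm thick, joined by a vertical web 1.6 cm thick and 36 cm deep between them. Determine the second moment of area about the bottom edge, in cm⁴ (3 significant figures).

Treat the section as a set of non-overlapping primitives; coordinates are from the bounding-box lower-left.
Bottom flange: 28 × 1.6, A = 44.8 cm², y = 0.8 cm, Ī = 9.5573 cm⁴.
Web: 1.6 × 36, A = 57.6 cm², y = 19.6 cm, Ī = 6220.8 cm⁴.
Top flange: 28 × 1.6, A = 44.8 cm², y = 38.4 cm, Ī = 9.5573 cm⁴.
Transfer each piece to the bottom edge using Ī + A·d² with d = y − 0:
  bottom flange: d = 0.8 cm → contributes +38.229 cm⁴
  web: d = 19.6 cm → contributes +28 348 cm⁴
  top flange: d = 38.4 cm → contributes +66 070 cm⁴
Total I = 94 456 cm⁴.

I_base ≈ 9.45 × 10⁴ cm⁴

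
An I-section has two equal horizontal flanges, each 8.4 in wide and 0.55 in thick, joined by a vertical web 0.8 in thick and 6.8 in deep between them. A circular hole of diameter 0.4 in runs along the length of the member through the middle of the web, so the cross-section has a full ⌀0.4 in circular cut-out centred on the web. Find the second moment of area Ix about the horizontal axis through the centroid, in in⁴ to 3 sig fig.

Break the section into simple shapes (no overlaps), measuring from the bottom-left corner of the bounding box.
Bottom flange: 8.4 × 0.55, A = 4.62 in², y = 0.275 in, Ī = 0.11646 in⁴.
Web: 0.8 × 6.8, A = 5.44 in², y = 3.95 in, Ī = 20.962 in⁴.
Top flange: 8.4 × 0.55, A = 4.62 in², y = 7.625 in, Ī = 0.11646 in⁴.
Hole (subtracted): ⌀0.4, A = 0.12566 in², y = 3.95 in, Ī = 0.0012566 in⁴.
By symmetry the centroid is at mid-height, ȳ = 3.95 in.
Transfer each piece to the horizontal axis through the centroid using Ī + A·d² with d = y − 3.95:
  bottom flange: d = -3.675 in → contributes +62.512 in⁴
  web: d = 0 in → contributes +20.962 in⁴
  top flange: d = 3.675 in → contributes +62.512 in⁴
  hole: d = 0 in → contributes −0.0012566 in⁴
Total I = 145.99 in⁴.

Ix ≈ 146 in⁴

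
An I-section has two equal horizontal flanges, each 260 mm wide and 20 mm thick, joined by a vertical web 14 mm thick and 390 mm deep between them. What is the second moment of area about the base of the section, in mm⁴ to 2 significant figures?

Break the section into simple shapes (no overlaps), measuring from the bottom-left corner of the bounding box.
Bottom flange: 260 × 20, A = 5 200 mm², y = 10 mm, Ī = 173 333 mm⁴.
Web: 14 × 390, A = 5 460 mm², y = 215 mm, Ī = 69 205 500 mm⁴.
Top flange: 260 × 20, A = 5 200 mm², y = 420 mm, Ī = 173 333 mm⁴.
Transfer each piece to a horizontal axis along the bottom face using Ī + A·d² with d = y − 0:
  bottom flange: d = 10 mm → contributes +693 333 mm⁴
  web: d = 215 mm → contributes +321 594 000 mm⁴
  top flange: d = 420 mm → contributes +917 453 333 mm⁴
Total I = 1 239 740 667 mm⁴.

I_base ≈ 1.2 × 10⁹ mm⁴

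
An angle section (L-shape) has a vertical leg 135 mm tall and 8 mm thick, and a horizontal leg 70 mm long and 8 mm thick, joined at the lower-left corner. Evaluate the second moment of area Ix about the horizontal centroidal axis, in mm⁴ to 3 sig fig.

Ix ≈ 3.01 × 10⁶ mm⁴

Treat the section as a set of non-overlapping primitives; coordinates are from the bounding-box lower-left.
Vertical leg: 8 × 135, A = 1 080 mm², y = 67.5 mm, Ī = 1 640 250 mm⁴.
Horizontal leg (remainder): 62 × 8, A = 496 mm², y = 4 mm, Ī = 2645.3 mm⁴.
Centroid: ȳ = ΣA·y / ΣA = 47.515 mm.
Transfer each piece to the horizontal centroidal axis using Ī + A·d² with d = y − 47.515:
  vertical leg: d = 19.985 mm → contributes +2 071 592 mm⁴
  horizontal leg (remainder): d = -43.515 mm → contributes +941 859 mm⁴
Total I = 3 013 451 mm⁴.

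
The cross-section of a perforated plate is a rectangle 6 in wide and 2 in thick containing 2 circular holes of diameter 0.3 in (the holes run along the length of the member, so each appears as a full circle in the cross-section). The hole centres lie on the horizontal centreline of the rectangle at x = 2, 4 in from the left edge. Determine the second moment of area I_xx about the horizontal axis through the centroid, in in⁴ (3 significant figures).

I_xx ≈ 4.00 in⁴

Treat the section as a set of non-overlapping primitives; coordinates are from the bounding-box lower-left.
Plate: 6 × 2, A = 12 in², y = 1 in, Ī = 4 in⁴.
Hole 1 (subtracted): ⌀0.3, A = 0.070686 in², y = 1 in, Ī = 0.00039761 in⁴.
Hole 2 (subtracted): ⌀0.3, A = 0.070686 in², y = 1 in, Ī = 0.00039761 in⁴.
By symmetry the centroid is at mid-height, ȳ = 1 in.
All pieces are centred on the horizontal axis through the centroid, so I = ΣĪ (holes subtracted) = 3.9992 in⁴.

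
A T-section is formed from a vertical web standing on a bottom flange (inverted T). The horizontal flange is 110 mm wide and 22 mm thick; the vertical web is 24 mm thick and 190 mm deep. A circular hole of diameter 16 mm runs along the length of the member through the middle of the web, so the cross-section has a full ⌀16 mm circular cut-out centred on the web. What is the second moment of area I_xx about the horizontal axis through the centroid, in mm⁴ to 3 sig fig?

Split into non-overlapping primitives; take the origin at the lower-left of the bounding box.
Flange: 110 × 22, A = 2 420 mm², y = 11 mm, Ī = 97 607 mm⁴.
Web: 24 × 190, A = 4 560 mm², y = 117 mm, Ī = 13 718 000 mm⁴.
Hole (subtracted): ⌀16, A = 201.06 mm², y = 117 mm, Ī = 3 217 mm⁴.
Centroid: ȳ = ΣA·y / ΣA = 79.159 mm.
Transfer each piece to the horizontal axis through the centroid using Ī + A·d² with d = y − 79.159:
  flange: d = -68.159 mm → contributes +11 340 165 mm⁴
  web: d = 37.841 mm → contributes +20 247 561 mm⁴
  hole: d = 37.841 mm → contributes −291 122 mm⁴
Total I = 31 296 604 mm⁴.

I_xx ≈ 3.13 × 10⁷ mm⁴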